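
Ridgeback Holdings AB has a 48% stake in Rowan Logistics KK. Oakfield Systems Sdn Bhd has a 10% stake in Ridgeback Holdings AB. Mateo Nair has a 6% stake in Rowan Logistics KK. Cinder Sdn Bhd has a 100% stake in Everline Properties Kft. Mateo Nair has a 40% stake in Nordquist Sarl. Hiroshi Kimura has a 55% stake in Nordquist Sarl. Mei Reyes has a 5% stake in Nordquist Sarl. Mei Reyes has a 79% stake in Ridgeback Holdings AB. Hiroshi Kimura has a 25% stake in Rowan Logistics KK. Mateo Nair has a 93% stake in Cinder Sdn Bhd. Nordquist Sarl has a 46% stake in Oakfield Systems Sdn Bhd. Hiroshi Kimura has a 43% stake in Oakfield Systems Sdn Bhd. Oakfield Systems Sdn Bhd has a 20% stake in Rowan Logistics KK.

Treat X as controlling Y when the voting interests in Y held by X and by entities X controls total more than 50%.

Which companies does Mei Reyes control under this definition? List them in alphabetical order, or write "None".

Mei holds 79% of Ridgeback, so Mei controls Ridgeback.
No other company's threshold is met.

Ridgeback Holdings AB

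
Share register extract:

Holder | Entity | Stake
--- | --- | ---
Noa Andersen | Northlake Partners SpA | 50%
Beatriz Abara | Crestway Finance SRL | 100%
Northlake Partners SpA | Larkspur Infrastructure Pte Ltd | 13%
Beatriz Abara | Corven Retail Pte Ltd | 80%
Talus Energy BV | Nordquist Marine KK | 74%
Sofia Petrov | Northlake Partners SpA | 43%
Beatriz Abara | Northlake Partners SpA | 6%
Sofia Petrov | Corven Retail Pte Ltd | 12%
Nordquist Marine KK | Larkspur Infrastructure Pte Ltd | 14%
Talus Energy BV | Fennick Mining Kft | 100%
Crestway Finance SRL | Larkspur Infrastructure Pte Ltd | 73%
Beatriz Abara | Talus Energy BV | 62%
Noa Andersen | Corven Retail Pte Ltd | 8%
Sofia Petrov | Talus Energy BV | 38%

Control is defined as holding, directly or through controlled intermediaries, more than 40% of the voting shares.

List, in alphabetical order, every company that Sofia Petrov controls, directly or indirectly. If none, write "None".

Sofia holds 43% of Northlake, so Sofia controls Northlake.
No other company's threshold is met.

Northlake Partners SpA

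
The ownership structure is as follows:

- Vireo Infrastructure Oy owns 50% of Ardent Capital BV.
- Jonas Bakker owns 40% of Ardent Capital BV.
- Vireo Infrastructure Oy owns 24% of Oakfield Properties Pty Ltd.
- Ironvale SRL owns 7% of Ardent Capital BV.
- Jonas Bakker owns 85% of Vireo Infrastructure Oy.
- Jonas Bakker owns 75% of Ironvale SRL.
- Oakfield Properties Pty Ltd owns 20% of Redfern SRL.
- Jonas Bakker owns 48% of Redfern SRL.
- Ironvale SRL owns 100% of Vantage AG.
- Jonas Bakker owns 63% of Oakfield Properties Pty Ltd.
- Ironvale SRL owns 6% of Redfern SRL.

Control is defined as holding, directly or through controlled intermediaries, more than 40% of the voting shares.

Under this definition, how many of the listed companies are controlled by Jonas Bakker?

Jonas holds 85% of Vireo, so Jonas controls Vireo.
Jonas holds 75% of Ironvale, so Jonas controls Ironvale.
Vireo and Jonas and Ironvale together hold 50% + 40% + 7% = 97% of Ardent, so Jonas controls Ardent.
Ironvale holds 100% of Vantage, so Jonas controls Vantage.
Jonas and Vireo together hold 63% + 24% = 87% of Oakfield, so Jonas controls Oakfield.
Ironvale and Oakfield and Jonas together hold 6% + 20% + 48% = 74% of Redfern, so Jonas controls Redfern.
Jonas controls 6 companies.

6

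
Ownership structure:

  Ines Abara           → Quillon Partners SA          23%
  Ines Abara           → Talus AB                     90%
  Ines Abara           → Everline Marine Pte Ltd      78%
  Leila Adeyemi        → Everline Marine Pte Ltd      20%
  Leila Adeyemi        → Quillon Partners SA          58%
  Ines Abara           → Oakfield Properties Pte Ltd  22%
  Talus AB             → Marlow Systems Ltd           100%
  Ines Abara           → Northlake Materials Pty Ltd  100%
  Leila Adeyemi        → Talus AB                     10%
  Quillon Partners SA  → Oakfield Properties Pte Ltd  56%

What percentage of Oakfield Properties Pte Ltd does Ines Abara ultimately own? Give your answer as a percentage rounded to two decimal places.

34.88%

Ines reaches Oakfield along 2 paths.
Direct stake: 22% = 22%.
Via Quillon: 23% × 56% = 12.88%.
Total: 22% + 12.88% = 34.88%.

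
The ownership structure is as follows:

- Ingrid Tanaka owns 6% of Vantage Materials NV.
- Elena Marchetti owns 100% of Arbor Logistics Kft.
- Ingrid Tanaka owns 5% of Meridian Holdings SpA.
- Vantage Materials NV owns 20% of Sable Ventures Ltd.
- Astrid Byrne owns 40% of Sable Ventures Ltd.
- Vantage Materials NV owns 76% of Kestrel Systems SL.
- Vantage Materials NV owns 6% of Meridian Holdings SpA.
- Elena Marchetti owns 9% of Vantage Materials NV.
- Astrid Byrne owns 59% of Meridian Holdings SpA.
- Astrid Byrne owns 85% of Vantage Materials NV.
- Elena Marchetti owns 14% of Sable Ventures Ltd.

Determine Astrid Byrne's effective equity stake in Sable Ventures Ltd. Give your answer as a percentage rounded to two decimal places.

Astrid reaches Sable along 2 paths.
Via Vantage: 85% × 20% = 17%.
Direct stake: 40% = 40%.
Total: 17% + 40% = 57%.
Rounded: 57.00%.

57.00%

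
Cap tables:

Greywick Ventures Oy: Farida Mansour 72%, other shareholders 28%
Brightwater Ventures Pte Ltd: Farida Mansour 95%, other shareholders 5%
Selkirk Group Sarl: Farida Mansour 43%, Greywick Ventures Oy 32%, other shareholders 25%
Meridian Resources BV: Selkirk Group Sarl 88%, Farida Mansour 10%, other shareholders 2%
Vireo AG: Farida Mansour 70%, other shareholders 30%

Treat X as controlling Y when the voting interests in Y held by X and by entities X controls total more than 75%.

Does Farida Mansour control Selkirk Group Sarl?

No

Farida holds 95% of Brightwater, so Farida controls Brightwater.
In Selkirk, Farida's side holds only 43%, not > 75%.
So Farida does not control Selkirk.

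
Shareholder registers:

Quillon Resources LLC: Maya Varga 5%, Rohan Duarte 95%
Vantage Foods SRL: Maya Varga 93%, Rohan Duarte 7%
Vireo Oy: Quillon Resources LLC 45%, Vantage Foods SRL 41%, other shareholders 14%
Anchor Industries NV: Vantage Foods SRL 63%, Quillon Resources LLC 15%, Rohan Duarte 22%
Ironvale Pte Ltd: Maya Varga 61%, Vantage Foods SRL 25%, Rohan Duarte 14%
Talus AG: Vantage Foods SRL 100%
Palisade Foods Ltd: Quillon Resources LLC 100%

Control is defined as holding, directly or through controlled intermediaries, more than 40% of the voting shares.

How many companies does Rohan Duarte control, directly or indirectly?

Rohan holds 95% of Quillon, so Rohan controls Quillon.
Quillon holds 45% of Vireo, so Rohan controls Vireo.
Quillon holds 100% of Palisade, so Rohan controls Palisade.
No other company's threshold is met.
Rohan controls 3 companies.

3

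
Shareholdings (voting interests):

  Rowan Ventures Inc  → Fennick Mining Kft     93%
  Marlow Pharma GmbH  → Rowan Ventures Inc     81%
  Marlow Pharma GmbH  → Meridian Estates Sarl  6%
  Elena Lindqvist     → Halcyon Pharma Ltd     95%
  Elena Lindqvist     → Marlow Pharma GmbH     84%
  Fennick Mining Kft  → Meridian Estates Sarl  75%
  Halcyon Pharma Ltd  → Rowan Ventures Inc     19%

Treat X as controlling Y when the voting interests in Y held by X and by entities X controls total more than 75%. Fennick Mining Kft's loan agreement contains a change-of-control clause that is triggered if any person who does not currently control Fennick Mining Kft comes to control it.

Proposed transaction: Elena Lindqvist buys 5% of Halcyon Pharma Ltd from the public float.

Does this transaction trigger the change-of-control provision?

No

The purchase changes only Elena's holdings, so Elena is the only person who could newly come to control Fennick.
Elena holds 95% of Halcyon, so Elena controls Halcyon.
Elena holds 84% of Marlow, so Elena controls Marlow.
Halcyon and Marlow together hold 19% + 81% = 100% of Rowan, so Elena controls Rowan.
Rowan holds 93% of Fennick, so Elena controls Fennick.
So Elena already controls Fennick before the transaction.
After the purchase, Elena's direct stake in Halcyon rises to 95% + 5% = 100%.
Elena controlled Fennick already, so this is not a new person acquiring control; every other person's position is unchanged or reduced.
No new person acquires control, so the clause is not triggered.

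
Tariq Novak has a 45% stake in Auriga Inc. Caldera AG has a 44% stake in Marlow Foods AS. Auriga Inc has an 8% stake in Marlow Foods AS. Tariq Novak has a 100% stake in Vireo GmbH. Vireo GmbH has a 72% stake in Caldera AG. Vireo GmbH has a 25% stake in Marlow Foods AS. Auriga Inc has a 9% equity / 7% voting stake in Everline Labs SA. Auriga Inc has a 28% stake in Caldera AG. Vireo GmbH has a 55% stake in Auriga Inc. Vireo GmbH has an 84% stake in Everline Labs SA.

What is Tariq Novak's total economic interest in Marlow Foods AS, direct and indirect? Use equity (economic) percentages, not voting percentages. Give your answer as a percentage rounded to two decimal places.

Tariq reaches Marlow along 6 paths.
Via Auriga → Caldera: 45% × 28% × 44% = 5.544%.
Via Vireo → Auriga → Caldera: 100% × 55% × 28% × 44% = 6.776%.
Via Vireo → Caldera: 100% × 72% × 44% = 31.68%.
Via Vireo: 100% × 25% = 25%.
Via Auriga: 45% × 8% = 3.6%.
Via Vireo → Auriga: 100% × 55% × 8% = 4.4%.
Total: 5.544% + 6.776% + 31.68% + 25% + 3.6% + 4.4% = 77%.
Rounded: 77.00%.

77.00%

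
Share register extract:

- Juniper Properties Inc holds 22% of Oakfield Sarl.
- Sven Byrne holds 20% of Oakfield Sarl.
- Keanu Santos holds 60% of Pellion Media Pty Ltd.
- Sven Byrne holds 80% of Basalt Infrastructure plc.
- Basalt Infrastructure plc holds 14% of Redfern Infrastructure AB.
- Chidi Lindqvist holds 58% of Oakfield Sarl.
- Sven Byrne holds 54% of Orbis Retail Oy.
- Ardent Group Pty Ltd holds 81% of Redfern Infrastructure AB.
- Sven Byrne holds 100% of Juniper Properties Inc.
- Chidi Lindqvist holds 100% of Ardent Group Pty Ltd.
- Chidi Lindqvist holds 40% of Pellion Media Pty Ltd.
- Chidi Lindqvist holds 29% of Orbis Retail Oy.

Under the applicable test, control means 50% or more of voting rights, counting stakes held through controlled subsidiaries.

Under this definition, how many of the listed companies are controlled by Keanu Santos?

1

Keanu holds 60% of Pellion, so Keanu controls Pellion.
No other company's threshold is met.
Keanu controls 1 company.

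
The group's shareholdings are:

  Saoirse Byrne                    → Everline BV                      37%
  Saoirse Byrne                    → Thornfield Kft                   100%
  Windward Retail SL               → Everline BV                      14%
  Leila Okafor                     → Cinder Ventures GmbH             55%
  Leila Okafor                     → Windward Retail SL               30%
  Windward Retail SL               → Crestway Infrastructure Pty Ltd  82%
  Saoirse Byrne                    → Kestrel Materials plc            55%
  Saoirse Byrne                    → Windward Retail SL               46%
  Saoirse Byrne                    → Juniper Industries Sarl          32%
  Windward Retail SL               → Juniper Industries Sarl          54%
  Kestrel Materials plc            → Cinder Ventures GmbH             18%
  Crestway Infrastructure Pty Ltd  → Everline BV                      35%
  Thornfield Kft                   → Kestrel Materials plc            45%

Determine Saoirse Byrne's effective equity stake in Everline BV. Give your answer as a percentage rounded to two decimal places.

56.64%

Saoirse reaches Everline along 3 paths.
Direct stake: 37% = 37%.
Via Windward: 46% × 14% = 6.44%.
Via Windward → Crestway: 46% × 82% × 35% = 13.202%.
Total: 37% + 6.44% + 13.202% = 56.642%.
Rounded: 56.64%.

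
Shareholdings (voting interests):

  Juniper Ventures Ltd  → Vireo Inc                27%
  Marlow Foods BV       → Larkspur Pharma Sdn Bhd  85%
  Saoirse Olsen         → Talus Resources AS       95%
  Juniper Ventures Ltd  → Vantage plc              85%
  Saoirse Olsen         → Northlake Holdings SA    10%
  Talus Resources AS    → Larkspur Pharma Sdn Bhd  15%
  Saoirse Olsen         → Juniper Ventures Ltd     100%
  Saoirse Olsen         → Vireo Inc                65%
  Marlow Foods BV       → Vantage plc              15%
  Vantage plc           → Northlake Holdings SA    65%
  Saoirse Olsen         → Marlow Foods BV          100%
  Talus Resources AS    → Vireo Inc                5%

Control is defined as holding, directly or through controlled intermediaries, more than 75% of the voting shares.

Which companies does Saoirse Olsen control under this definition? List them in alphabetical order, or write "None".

Saoirse holds 100% of Marlow, so Saoirse controls Marlow.
Saoirse holds 95% of Talus, so Saoirse controls Talus.
Saoirse holds 100% of Juniper, so Saoirse controls Juniper.
Juniper and Marlow together hold 85% + 15% = 100% of Vantage, so Saoirse controls Vantage.
Talus and Saoirse and Juniper together hold 5% + 65% + 27% = 97% of Vireo, so Saoirse controls Vireo.
Marlow and Talus together hold 85% + 15% = 100% of Larkspur, so Saoirse controls Larkspur.
No other company's threshold is met.

Juniper Ventures Ltd, Larkspur Pharma Sdn Bhd, Marlow Foods BV, Talus Resources AS, Vantage plc, Vireo Inc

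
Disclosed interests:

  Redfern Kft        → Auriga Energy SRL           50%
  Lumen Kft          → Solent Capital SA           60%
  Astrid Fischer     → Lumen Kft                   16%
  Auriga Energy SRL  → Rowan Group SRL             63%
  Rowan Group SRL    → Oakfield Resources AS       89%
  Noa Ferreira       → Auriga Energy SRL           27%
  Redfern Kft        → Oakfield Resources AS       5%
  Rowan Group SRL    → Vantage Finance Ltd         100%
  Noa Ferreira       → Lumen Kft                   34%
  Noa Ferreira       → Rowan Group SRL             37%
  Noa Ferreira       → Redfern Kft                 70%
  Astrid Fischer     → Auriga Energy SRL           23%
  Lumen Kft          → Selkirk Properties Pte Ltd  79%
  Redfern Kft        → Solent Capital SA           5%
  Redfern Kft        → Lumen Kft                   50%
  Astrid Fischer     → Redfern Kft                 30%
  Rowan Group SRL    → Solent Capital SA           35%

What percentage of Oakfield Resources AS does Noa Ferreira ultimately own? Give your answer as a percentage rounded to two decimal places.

Noa reaches Oakfield along 4 paths.
Via Auriga → Rowan: 27% × 63% × 89% = 15.1389%.
Via Redfern → Auriga → Rowan: 70% × 50% × 63% × 89% = 19.6245%.
Via Rowan: 37% × 89% = 32.93%.
Via Redfern: 70% × 5% = 3.5%.
Total: 15.1389% + 19.6245% + 32.93% + 3.5% = 71.1934%.
Rounded: 71.19%.

71.19%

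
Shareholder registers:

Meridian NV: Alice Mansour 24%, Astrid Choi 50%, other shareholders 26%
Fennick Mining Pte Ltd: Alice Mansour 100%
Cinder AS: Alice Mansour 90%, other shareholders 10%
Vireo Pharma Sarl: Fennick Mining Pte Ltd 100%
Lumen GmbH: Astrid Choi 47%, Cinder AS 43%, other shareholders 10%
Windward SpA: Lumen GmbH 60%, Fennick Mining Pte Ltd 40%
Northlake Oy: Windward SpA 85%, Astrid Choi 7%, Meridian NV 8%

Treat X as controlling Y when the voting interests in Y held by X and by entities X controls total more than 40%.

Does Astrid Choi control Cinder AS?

No

Astrid holds 50% of Meridian, so Astrid controls Meridian.
Astrid holds 47% of Lumen, so Astrid controls Lumen.
Lumen holds 60% of Windward, so Astrid controls Windward.
Windward and Astrid and Meridian together hold 85% + 7% + 8% = 100% of Northlake, so Astrid controls Northlake.
Neither Astrid nor any entity Astrid controls holds any voting interest in Cinder.
So Astrid does not control Cinder.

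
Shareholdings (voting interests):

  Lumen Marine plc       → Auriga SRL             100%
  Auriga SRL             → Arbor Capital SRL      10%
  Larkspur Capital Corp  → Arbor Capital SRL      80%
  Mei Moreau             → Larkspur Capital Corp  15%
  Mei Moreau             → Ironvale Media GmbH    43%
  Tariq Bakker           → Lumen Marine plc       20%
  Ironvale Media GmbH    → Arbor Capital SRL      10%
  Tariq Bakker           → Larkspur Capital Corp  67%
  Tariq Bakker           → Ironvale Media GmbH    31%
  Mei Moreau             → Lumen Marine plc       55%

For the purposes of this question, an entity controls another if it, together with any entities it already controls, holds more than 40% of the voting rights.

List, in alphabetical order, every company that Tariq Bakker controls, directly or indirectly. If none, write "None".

Tariq holds 67% of Larkspur, so Tariq controls Larkspur.
Larkspur holds 80% of Arbor, so Tariq controls Arbor.
No other company's threshold is met.

Arbor Capital SRL, Larkspur Capital Corp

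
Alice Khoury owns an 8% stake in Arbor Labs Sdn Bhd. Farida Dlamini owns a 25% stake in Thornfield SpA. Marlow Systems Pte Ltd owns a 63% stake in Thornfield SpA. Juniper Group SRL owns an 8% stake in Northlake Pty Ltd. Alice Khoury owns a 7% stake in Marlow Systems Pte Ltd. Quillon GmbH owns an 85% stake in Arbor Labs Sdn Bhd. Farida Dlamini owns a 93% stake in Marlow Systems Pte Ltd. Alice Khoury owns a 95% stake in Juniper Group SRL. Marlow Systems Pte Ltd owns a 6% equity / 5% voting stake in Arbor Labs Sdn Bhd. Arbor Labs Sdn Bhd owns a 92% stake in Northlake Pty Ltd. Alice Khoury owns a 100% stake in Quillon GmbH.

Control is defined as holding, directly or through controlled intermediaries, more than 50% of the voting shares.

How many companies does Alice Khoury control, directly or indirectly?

Alice holds 100% of Quillon, so Alice controls Quillon.
Alice holds 95% of Juniper, so Alice controls Juniper.
Alice and Quillon together hold 8% + 85% = 93% of Arbor, so Alice controls Arbor.
Arbor and Juniper together hold 92% + 8% = 100% of Northlake, so Alice controls Northlake.
No other company's threshold is met.
Alice controls 4 companies.

4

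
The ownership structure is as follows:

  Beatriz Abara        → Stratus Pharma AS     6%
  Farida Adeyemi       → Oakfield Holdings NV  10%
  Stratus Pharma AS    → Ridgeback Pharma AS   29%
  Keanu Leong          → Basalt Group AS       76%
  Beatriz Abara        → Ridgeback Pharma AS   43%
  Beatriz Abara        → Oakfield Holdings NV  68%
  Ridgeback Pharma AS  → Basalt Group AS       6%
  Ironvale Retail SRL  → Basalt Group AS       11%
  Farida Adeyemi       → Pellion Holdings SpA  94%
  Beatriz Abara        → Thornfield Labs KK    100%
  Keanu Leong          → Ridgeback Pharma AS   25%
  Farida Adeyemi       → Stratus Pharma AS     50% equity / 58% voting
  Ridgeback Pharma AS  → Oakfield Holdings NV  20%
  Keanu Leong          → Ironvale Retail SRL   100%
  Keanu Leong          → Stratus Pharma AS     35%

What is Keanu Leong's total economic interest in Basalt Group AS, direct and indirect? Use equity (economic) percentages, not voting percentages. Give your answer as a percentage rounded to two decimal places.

89.11%

Keanu reaches Basalt along 4 paths.
Via Ironvale: 100% × 11% = 11%.
Direct stake: 76% = 76%.
Via Stratus → Ridgeback: 35% × 29% × 6% = 0.609%.
Via Ridgeback: 25% × 6% = 1.5%.
Total: 11% + 76% + 0.609% + 1.5% = 89.109%.
Rounded: 89.11%.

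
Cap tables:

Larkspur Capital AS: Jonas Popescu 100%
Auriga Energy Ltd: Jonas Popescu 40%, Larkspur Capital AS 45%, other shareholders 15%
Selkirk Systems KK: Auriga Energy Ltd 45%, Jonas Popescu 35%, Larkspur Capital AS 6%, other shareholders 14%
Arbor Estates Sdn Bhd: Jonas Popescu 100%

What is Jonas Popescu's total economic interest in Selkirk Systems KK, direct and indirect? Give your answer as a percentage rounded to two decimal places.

79.25%

Jonas reaches Selkirk along 4 paths.
Via Auriga: 40% × 45% = 18%.
Via Larkspur → Auriga: 100% × 45% × 45% = 20.25%.
Direct stake: 35% = 35%.
Via Larkspur: 100% × 6% = 6%.
Total: 18% + 20.25% + 35% + 6% = 79.25%.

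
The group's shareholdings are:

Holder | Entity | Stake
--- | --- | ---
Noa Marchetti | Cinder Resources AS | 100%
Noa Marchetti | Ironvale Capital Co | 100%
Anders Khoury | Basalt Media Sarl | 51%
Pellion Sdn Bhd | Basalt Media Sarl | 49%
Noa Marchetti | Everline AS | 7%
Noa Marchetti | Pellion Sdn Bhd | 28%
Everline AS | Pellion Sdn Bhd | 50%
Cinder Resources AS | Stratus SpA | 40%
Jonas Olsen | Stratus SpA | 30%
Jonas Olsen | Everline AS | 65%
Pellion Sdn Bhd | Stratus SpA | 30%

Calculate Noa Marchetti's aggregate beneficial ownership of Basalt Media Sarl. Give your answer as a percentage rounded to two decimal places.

15.44%

Noa reaches Basalt along 2 paths.
Via Pellion: 28% × 49% = 13.72%.
Via Everline → Pellion: 7% × 50% × 49% = 1.715%.
Total: 13.72% + 1.715% = 15.435%.
Rounded: 15.44%.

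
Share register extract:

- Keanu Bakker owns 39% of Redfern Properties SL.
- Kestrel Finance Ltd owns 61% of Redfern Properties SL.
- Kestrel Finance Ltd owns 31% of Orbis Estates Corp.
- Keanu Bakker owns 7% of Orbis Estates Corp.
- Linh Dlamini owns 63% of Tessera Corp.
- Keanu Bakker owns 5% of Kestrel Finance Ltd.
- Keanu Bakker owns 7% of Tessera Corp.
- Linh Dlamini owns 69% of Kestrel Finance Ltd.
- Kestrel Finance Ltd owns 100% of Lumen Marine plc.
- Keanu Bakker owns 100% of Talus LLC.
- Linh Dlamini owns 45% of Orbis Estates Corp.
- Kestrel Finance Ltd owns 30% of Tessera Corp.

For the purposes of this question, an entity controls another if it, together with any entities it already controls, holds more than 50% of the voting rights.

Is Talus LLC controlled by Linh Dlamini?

No

Linh holds 69% of Kestrel, so Linh controls Kestrel.
Kestrel and Linh together hold 31% + 45% = 76% of Orbis, so Linh controls Orbis.
Kestrel and Linh together hold 30% + 63% = 93% of Tessera, so Linh controls Tessera.
Kestrel holds 61% of Redfern, so Linh controls Redfern.
Kestrel holds 100% of Lumen, so Linh controls Lumen.
Neither Linh nor any entity Linh controls holds any voting interest in Talus.
So Linh does not control Talus.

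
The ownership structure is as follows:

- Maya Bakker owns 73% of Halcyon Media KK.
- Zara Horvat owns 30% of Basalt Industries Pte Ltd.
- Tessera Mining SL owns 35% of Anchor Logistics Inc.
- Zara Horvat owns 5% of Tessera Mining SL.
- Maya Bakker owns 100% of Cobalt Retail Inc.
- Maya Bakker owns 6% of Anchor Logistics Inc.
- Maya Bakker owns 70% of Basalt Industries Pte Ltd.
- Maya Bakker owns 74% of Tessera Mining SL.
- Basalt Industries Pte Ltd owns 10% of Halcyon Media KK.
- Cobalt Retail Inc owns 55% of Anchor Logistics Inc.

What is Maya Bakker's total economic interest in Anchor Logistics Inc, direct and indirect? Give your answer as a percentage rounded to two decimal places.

86.90%

Maya reaches Anchor along 3 paths.
Direct stake: 6% = 6%.
Via Tessera: 74% × 35% = 25.9%.
Via Cobalt: 100% × 55% = 55%.
Total: 6% + 25.9% + 55% = 86.9%.
Rounded: 86.90%.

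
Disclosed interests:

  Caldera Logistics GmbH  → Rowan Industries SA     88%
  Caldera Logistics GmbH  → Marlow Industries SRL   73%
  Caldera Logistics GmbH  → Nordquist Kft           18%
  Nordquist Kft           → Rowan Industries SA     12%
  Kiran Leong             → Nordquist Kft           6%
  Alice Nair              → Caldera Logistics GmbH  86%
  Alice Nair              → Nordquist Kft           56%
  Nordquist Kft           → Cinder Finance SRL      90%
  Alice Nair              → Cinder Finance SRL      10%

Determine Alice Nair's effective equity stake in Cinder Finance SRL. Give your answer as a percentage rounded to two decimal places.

74.33%

Alice reaches Cinder along 3 paths.
Direct stake: 10% = 10%.
Via Caldera → Nordquist: 86% × 18% × 90% = 13.932%.
Via Nordquist: 56% × 90% = 50.4%.
Total: 10% + 13.932% + 50.4% = 74.332%.
Rounded: 74.33%.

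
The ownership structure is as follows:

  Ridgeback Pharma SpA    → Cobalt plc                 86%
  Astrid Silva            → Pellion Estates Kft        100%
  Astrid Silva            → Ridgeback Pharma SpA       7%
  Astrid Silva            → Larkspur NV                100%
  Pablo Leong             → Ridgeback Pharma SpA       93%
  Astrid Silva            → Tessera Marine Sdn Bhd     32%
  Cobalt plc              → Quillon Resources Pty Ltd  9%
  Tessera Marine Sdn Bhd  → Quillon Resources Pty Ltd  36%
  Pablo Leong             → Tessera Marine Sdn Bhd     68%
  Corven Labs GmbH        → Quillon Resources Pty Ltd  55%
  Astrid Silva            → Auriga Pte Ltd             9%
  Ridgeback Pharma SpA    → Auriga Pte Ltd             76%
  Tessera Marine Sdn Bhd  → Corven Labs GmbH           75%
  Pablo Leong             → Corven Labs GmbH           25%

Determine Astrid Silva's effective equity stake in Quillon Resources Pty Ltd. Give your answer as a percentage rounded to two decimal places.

25.26%

Astrid reaches Quillon along 3 paths.
Via Tessera → Corven: 32% × 75% × 55% = 13.2%.
Via Tessera: 32% × 36% = 11.52%.
Via Ridgeback → Cobalt: 7% × 86% × 9% = 0.5418%.
Total: 13.2% + 11.52% + 0.5418% = 25.2618%.
Rounded: 25.26%.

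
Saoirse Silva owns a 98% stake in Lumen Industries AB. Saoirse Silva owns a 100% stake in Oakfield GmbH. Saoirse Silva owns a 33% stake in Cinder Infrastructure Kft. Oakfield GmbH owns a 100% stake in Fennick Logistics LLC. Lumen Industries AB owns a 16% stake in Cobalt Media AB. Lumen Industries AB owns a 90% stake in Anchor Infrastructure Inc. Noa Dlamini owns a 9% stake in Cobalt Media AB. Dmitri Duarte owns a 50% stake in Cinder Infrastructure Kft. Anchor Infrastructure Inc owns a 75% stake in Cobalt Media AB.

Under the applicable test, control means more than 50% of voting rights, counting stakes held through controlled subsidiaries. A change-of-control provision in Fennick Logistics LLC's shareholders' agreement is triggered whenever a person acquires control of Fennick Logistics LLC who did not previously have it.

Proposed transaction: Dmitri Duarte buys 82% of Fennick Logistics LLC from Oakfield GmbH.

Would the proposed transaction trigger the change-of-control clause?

The purchase adds only to Dmitri's holdings (Oakfield's stake shrinks), so Dmitri is the only person who could newly come to control Fennick.
Dmitri's largest direct stake is 50% in Cinder, which does not meet the threshold, so Dmitri controls no company.
Neither Dmitri nor any entity Dmitri controls holds any voting interest in Fennick.
So before the transaction, Dmitri does not control Fennick.
After the purchase, Dmitri holds 82% of Fennick directly, and Oakfield's stake falls to 18%.
Dmitri holds 82% of Fennick, so Dmitri controls Fennick.
Dmitri did not control Fennick before and does after, so the clause is triggered.

Yes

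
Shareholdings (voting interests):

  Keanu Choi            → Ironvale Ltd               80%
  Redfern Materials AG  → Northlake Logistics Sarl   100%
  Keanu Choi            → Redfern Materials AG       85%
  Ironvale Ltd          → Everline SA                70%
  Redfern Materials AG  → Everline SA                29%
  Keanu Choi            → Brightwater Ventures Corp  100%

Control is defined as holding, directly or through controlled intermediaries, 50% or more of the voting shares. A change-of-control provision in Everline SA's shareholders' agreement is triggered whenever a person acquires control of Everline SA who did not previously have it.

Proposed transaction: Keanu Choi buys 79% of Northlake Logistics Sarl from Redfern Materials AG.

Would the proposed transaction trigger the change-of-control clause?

No

The purchase adds only to Keanu's holdings (Redfern's stake shrinks), so Keanu is the only person who could newly come to control Everline.
Keanu holds 80% of Ironvale, so Keanu controls Ironvale.
Keanu holds 85% of Redfern, so Keanu controls Redfern.
Ironvale and Redfern together hold 70% + 29% = 99% of Everline, so Keanu controls Everline.
So Keanu already controls Everline before the transaction.
After the purchase, Keanu holds 79% of Northlake directly, and Redfern's stake falls to 21%.
Keanu controlled Everline already, so this is not a new person acquiring control; every other person's position is unchanged or reduced.
No new person acquires control, so the clause is not triggered.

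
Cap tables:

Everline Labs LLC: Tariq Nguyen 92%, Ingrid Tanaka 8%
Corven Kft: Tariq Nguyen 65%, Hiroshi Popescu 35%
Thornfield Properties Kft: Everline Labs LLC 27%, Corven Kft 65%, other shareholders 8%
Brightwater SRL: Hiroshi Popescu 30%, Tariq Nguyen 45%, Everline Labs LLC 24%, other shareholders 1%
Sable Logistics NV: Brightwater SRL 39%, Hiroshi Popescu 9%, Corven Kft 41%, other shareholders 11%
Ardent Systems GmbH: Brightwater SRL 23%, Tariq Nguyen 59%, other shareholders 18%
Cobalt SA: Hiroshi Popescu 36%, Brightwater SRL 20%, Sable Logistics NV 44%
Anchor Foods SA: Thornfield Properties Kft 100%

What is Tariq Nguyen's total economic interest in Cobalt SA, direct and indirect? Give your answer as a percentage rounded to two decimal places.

Tariq reaches Cobalt along 5 paths.
Via Brightwater: 45% × 20% = 9%.
Via Everline → Brightwater: 92% × 24% × 20% = 4.416%.
Via Brightwater → Sable: 45% × 39% × 44% = 7.722%.
Via Everline → Brightwater → Sable: 92% × 24% × 39% × 44% = 3.788928%.
Via Corven → Sable: 65% × 41% × 44% = 11.726%.
Total: 9% + 4.416% + 7.722% + 3.788928% + 11.726% = 36.652928%.
Rounded: 36.65%.

36.65%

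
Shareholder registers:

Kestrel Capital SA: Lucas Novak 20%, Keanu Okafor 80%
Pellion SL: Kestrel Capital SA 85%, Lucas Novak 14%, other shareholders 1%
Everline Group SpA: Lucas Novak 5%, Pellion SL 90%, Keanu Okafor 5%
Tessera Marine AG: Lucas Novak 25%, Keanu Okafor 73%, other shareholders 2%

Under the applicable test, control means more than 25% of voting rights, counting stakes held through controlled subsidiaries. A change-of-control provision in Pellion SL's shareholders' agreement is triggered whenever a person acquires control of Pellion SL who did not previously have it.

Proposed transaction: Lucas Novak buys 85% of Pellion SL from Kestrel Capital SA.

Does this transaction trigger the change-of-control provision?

Yes

The purchase adds only to Lucas's holdings (Kestrel's stake shrinks), so Lucas is the only person who could newly come to control Pellion.
Lucas's largest direct stake is 25% in Tessera, which does not meet the threshold, so Lucas controls no company.
In Pellion, Lucas's side holds only 14%, not > 25%.
So before the transaction, Lucas does not control Pellion.
After the purchase, Lucas's direct stake in Pellion rises to 14% + 85% = 99%, and Kestrel's stake falls to 0%.
Lucas holds 99% of Pellion, so Lucas controls Pellion.
Lucas did not control Pellion before and does after, so the clause is triggered.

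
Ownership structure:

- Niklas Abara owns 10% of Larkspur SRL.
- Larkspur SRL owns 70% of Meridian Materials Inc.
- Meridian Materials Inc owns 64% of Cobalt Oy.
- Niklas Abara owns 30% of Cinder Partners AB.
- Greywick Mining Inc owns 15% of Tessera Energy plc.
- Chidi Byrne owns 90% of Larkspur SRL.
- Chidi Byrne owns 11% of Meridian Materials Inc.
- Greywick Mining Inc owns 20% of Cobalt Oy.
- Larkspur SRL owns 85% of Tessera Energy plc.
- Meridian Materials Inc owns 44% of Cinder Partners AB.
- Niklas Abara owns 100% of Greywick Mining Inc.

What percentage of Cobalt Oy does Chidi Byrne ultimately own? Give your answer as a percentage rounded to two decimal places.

47.36%

Chidi reaches Cobalt along 2 paths.
Via Larkspur → Meridian: 90% × 70% × 64% = 40.32%.
Via Meridian: 11% × 64% = 7.04%.
Total: 40.32% + 7.04% = 47.36%.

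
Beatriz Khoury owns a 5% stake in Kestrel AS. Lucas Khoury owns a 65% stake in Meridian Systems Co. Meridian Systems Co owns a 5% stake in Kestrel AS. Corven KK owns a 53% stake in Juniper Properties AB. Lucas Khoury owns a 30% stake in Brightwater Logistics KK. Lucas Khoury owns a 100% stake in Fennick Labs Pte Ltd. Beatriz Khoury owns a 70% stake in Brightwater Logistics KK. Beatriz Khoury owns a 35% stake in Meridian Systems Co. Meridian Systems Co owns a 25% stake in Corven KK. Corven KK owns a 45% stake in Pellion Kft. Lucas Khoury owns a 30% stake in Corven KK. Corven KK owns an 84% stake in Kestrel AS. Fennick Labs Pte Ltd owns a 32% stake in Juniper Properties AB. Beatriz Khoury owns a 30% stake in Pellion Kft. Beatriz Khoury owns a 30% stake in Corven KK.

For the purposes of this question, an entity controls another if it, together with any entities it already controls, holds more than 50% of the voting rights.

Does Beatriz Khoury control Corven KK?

No

Beatriz holds 70% of Brightwater, so Beatriz controls Brightwater.
In Corven, Beatriz's side holds only 30%, not > 50%.
So Beatriz does not control Corven.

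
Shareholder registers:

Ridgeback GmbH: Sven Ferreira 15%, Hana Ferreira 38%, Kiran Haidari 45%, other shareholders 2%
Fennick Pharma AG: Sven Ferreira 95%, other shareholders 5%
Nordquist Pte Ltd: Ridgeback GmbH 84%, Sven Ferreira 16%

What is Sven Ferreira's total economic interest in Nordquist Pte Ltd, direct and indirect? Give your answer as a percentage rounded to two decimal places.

Sven reaches Nordquist along 2 paths.
Via Ridgeback: 15% × 84% = 12.6%.
Direct stake: 16% = 16%.
Total: 12.6% + 16% = 28.6%.
Rounded: 28.60%.

28.60%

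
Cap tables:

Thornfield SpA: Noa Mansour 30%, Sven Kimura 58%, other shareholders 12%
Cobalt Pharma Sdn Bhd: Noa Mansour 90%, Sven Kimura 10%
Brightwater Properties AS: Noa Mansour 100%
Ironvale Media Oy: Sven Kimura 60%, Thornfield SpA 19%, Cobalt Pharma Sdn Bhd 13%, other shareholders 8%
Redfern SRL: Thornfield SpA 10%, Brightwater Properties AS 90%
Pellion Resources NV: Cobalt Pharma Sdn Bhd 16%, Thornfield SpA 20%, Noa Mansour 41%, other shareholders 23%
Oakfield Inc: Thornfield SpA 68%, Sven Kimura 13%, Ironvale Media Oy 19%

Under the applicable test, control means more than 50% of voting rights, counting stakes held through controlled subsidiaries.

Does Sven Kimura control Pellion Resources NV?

Sven holds 58% of Thornfield, so Sven controls Thornfield.
Sven and Thornfield together hold 60% + 19% = 79% of Ironvale, so Sven controls Ironvale.
Thornfield and Sven and Ironvale together hold 68% + 13% + 19% = 100% of Oakfield, so Sven controls Oakfield.
In Pellion, Sven's side holds only 20%, not > 50%.
So Sven does not control Pellion.

No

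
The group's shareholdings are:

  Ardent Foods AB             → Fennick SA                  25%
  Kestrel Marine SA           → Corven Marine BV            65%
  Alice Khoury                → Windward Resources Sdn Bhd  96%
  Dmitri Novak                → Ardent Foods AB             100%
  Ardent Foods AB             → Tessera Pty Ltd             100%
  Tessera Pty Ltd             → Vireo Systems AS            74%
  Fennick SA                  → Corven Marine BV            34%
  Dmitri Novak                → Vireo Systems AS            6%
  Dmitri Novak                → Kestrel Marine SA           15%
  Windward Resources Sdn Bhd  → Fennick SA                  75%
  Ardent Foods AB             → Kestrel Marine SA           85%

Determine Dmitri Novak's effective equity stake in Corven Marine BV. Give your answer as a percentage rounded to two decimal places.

73.50%

Dmitri reaches Corven along 3 paths.
Via Kestrel: 15% × 65% = 9.75%.
Via Ardent → Kestrel: 100% × 85% × 65% = 55.25%.
Via Ardent → Fennick: 100% × 25% × 34% = 8.5%.
Total: 9.75% + 55.25% + 8.5% = 73.5%.
Rounded: 73.50%.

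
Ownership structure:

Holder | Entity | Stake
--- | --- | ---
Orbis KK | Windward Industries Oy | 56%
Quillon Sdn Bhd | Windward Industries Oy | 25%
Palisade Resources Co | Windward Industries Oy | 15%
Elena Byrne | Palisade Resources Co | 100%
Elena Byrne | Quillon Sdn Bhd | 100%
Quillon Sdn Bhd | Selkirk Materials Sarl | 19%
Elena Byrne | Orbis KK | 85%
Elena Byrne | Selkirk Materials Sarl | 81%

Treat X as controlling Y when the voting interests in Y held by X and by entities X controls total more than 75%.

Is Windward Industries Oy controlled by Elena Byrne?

Elena holds 100% of Palisade, so Elena controls Palisade.
Elena holds 100% of Quillon, so Elena controls Quillon.
Elena holds 85% of Orbis, so Elena controls Orbis.
Palisade and Quillon and Orbis together hold 15% + 25% + 56% = 96% of Windward, so Elena controls Windward.

Yes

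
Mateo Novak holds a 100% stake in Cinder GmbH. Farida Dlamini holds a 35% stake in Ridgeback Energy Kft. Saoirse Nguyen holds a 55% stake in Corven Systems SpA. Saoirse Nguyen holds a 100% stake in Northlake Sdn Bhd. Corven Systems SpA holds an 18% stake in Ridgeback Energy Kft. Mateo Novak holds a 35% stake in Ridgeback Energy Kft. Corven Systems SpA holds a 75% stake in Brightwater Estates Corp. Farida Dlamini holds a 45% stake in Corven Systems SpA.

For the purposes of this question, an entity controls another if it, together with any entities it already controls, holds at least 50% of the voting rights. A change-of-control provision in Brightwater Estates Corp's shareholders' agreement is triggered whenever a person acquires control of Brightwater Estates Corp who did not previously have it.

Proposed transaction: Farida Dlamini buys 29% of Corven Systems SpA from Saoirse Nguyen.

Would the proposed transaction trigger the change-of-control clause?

The purchase adds only to Farida's holdings (Saoirse's stake shrinks), so Farida is the only person who could newly come to control Brightwater.
Farida's largest direct stake is 45% in Corven, which does not meet the threshold, so Farida controls no company.
Neither Farida nor any entity Farida controls holds any voting interest in Brightwater.
So before the transaction, Farida does not control Brightwater.
After the purchase, Farida's direct stake in Corven rises to 45% + 29% = 74%, and Saoirse's stake falls to 26%.
Farida holds 74% of Corven, so Farida controls Corven.
Corven holds 75% of Brightwater, so Farida controls Brightwater.
Farida did not control Brightwater before and does after, so the clause is triggered.

Yes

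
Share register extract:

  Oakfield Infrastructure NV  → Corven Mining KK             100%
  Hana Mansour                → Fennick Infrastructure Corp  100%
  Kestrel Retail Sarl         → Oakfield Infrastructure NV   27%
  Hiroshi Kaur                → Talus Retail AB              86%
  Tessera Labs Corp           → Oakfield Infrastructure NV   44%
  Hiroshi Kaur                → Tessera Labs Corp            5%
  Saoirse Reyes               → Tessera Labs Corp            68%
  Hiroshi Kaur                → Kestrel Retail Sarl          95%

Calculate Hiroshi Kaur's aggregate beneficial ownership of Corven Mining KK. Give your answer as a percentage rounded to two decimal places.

27.85%

Hiroshi reaches Corven along 2 paths.
Via Tessera → Oakfield: 5% × 44% × 100% = 2.2%.
Via Kestrel → Oakfield: 95% × 27% × 100% = 25.65%.
Total: 2.2% + 25.65% = 27.85%.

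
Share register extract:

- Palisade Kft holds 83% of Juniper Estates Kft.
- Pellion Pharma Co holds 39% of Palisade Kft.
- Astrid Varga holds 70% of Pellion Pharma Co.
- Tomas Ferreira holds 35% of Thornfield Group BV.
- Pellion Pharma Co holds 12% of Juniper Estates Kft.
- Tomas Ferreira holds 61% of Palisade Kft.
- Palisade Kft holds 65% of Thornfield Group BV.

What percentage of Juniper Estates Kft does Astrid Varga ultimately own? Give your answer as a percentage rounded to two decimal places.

Astrid reaches Juniper along 2 paths.
Via Pellion → Palisade: 70% × 39% × 83% = 22.659%.
Via Pellion: 70% × 12% = 8.4%.
Total: 22.659% + 8.4% = 31.059%.
Rounded: 31.06%.

31.06%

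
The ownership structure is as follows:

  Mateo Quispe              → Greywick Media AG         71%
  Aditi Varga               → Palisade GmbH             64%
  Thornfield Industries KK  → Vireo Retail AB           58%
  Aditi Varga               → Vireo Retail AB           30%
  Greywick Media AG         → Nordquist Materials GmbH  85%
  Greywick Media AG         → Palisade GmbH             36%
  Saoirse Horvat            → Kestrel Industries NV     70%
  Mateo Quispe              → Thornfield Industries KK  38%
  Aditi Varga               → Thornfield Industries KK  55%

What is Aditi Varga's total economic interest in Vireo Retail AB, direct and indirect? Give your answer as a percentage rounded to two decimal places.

Aditi reaches Vireo along 2 paths.
Via Thornfield: 55% × 58% = 31.9%.
Direct stake: 30% = 30%.
Total: 31.9% + 30% = 61.9%.
Rounded: 61.90%.

61.90%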